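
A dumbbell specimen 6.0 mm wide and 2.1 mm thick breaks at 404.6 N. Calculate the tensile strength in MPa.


Area = width * thickness = 6.0 * 2.1 = 12.6 mm^2
TS = force / area = 404.6 / 12.6 = 32.11 MPa

32.11 MPa


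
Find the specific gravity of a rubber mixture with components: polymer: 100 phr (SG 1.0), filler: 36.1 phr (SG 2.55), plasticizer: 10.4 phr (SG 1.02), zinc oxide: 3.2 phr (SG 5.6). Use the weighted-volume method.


Sum of weights = 149.7
Volume contributions:
  polymer: 100/1.0 = 100.0000
  filler: 36.1/2.55 = 14.1569
  plasticizer: 10.4/1.02 = 10.1961
  zinc oxide: 3.2/5.6 = 0.5714
Sum of volumes = 124.9244
SG = 149.7 / 124.9244 = 1.198

SG = 1.198


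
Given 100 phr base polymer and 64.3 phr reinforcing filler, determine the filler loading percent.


Filler % = filler / (rubber + filler) * 100
= 64.3 / (100 + 64.3) * 100
= 64.3 / 164.3 * 100
= 39.14%

39.14%


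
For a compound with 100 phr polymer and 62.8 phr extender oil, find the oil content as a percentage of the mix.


Oil % = oil / (100 + oil) * 100
= 62.8 / (100 + 62.8) * 100
= 62.8 / 162.8 * 100
= 38.57%

38.57%


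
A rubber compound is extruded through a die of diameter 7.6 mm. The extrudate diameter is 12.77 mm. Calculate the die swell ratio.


Die swell ratio = D_extrudate / D_die
= 12.77 / 7.6
= 1.68

Die swell = 1.68


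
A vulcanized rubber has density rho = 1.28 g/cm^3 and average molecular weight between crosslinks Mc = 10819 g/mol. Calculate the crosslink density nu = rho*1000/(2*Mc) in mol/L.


nu = rho * 1000 / (2 * Mc)
nu = 1.28 * 1000 / (2 * 10819)
nu = 1280.0 / 21638
nu = 0.0592 mol/L

0.0592 mol/L


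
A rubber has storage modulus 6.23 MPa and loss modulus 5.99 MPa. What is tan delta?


tan delta = E'' / E'
= 5.99 / 6.23
= 0.9615

tan delta = 0.9615


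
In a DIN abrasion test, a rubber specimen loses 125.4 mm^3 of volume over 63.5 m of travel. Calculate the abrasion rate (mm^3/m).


Rate = volume_loss / distance
= 125.4 / 63.5
= 1.975 mm^3/m

1.975 mm^3/m


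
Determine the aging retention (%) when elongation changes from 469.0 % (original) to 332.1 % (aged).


Retention = aged / original * 100
= 332.1 / 469.0 * 100
= 70.8%

70.8%


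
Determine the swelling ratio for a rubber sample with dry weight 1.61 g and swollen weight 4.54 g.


Q = W_swollen / W_dry
Q = 4.54 / 1.61
Q = 2.82

Q = 2.82


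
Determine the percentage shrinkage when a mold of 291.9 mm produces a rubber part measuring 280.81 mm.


Shrinkage = (mold - part) / mold * 100
= (291.9 - 280.81) / 291.9 * 100
= 11.09 / 291.9 * 100
= 3.8%

3.8%


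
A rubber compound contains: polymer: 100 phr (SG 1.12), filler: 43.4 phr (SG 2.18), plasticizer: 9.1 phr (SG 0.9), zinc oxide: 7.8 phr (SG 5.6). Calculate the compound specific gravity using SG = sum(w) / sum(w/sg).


Sum of weights = 160.3
Volume contributions:
  polymer: 100/1.12 = 89.2857
  filler: 43.4/2.18 = 19.9083
  plasticizer: 9.1/0.9 = 10.1111
  zinc oxide: 7.8/5.6 = 1.3929
Sum of volumes = 120.6979
SG = 160.3 / 120.6979 = 1.328

SG = 1.328


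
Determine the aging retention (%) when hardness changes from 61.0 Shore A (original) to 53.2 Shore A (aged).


Retention = aged / original * 100
= 53.2 / 61.0 * 100
= 87.2%

87.2%


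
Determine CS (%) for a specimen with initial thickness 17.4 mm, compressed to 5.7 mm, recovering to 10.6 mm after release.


CS = (t0 - recovered) / (t0 - ts) * 100
= (17.4 - 10.6) / (17.4 - 5.7) * 100
= 6.8 / 11.7 * 100
= 58.1%

58.1%


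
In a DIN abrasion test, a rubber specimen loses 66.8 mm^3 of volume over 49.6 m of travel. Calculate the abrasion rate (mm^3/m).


Rate = volume_loss / distance
= 66.8 / 49.6
= 1.347 mm^3/m

1.347 mm^3/m


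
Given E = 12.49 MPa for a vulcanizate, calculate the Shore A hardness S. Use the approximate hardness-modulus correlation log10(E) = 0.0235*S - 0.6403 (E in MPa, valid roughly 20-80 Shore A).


log10(E) = 0.0235*S - 0.6403  =>  S = (log10(E) + 0.6403) / 0.0235
log10(12.49) = 1.096562
S = (1.096562 + 0.6403) / 0.0235 = 1.736862 / 0.0235
S = 73.9

Shore A = 73.9


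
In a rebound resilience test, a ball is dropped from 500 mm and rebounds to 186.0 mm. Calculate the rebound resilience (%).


Resilience = h_rebound / h_drop * 100
= 186.0 / 500 * 100
= 37.2%

37.2%


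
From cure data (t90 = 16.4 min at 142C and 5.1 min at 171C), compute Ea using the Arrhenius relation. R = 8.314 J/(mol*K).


T1 = 415.15 K, T2 = 444.15 K
1/T1 - 1/T2 = 1.5728e-04
ln(t1/t2) = ln(16.4/5.1) = 1.1680
Ea = 8.314 * 1.1680 / 1.5728e-04 = 61745.4190 J/mol
Ea = 61.75 kJ/mol

61.75 kJ/mol


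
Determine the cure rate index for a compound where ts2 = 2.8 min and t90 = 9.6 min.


CRI = 100 / (t90 - ts2)
= 100 / (9.6 - 2.8)
= 100 / 6.8
= 14.71 min^-1

14.71 min^-1


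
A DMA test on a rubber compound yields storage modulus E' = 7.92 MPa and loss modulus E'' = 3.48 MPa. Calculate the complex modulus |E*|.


|E*| = sqrt(E'^2 + E''^2)
= sqrt(7.92^2 + 3.48^2)
= sqrt(62.7264 + 12.1104)
= 8.651 MPa

8.651 MPa


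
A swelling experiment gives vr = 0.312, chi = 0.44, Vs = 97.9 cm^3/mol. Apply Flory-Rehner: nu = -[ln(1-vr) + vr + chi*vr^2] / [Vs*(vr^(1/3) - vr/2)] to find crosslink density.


ln(1 - vr) = ln(1 - 0.312) = -0.3740
Numerator = -((-0.3740) + 0.312 + 0.44 * 0.312^2) = 0.0191
Denominator = 97.9 * (0.312^(1/3) - 0.312/2) = 51.1275
nu = 0.0191 / 51.1275 = 3.7426e-04 mol/cm^3

3.7426e-04 mol/cm^3


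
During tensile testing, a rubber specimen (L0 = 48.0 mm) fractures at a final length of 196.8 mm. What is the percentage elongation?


Elongation = (Lf - L0) / L0 * 100
= (196.8 - 48.0) / 48.0 * 100
= 148.8 / 48.0 * 100
= 310.0%

310.0%


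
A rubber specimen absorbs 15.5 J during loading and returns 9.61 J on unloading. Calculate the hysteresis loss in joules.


Hysteresis loss = loading - unloading
= 15.5 - 9.61
= 5.89 J

5.89 J


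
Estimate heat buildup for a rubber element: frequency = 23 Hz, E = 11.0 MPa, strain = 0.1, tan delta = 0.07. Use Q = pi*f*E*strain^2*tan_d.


Q = pi * f * E * strain^2 * tan_d
= pi * 23 * 11.0 * 0.1^2 * 0.07
= pi * 23 * 11.0 * 0.0100 * 0.07
= 0.5564

Q = 0.5564


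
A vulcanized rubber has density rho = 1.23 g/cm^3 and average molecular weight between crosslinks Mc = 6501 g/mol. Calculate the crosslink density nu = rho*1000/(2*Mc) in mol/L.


nu = rho * 1000 / (2 * Mc)
nu = 1.23 * 1000 / (2 * 6501)
nu = 1230.0 / 13002
nu = 0.0946 mol/L

0.0946 mol/L


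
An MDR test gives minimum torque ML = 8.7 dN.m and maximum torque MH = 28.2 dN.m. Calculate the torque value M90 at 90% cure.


M90 = ML + 0.9 * (MH - ML)
M90 = 8.7 + 0.9 * (28.2 - 8.7)
M90 = 8.7 + 0.9 * 19.5
M90 = 26.25 dN.m

26.25 dN.m


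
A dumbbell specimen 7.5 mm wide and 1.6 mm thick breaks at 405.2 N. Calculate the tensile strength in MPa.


Area = width * thickness = 7.5 * 1.6 = 12.0 mm^2
TS = force / area = 405.2 / 12.0 = 33.77 MPa

33.77 MPa


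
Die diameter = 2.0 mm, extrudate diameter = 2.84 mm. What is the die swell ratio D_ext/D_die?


Die swell ratio = D_extrudate / D_die
= 2.84 / 2.0
= 1.42

Die swell = 1.42


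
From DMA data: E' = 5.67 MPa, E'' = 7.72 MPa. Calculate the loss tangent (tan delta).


tan delta = E'' / E'
= 7.72 / 5.67
= 1.3616

tan delta = 1.3616


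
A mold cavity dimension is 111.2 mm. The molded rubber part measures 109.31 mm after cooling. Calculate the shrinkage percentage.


Shrinkage = (mold - part) / mold * 100
= (111.2 - 109.31) / 111.2 * 100
= 1.89 / 111.2 * 100
= 1.7%

1.7%


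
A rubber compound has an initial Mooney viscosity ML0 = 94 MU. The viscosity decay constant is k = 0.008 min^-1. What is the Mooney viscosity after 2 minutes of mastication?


ML = ML0 * exp(-k * t)
ML = 94 * exp(-0.008 * 2)
ML = 94 * 0.9841
ML = 92.51 MU

92.51 MU


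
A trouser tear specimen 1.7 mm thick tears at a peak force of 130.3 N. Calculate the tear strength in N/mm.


Tear strength = force / thickness
= 130.3 / 1.7
= 76.65 N/mm

76.65 N/mm


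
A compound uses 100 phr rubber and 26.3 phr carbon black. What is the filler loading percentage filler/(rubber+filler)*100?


Filler % = filler / (rubber + filler) * 100
= 26.3 / (100 + 26.3) * 100
= 26.3 / 126.3 * 100
= 20.82%

20.82%


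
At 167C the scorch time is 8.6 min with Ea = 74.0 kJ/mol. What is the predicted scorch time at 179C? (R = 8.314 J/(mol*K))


Convert temperatures: T1 = 167 + 273.15 = 440.15 K, T2 = 179 + 273.15 = 452.15 K
ts2_new = 8.6 * exp(74000 / 8.314 * (1/452.15 - 1/440.15))
1/T2 - 1/T1 = -6.0297e-05
ts2_new = 5.03 min

5.03 min


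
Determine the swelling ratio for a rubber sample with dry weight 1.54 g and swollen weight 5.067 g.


Q = W_swollen / W_dry
Q = 5.067 / 1.54
Q = 3.29

Q = 3.29


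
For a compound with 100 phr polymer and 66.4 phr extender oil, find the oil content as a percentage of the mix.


Oil % = oil / (100 + oil) * 100
= 66.4 / (100 + 66.4) * 100
= 66.4 / 166.4 * 100
= 39.9%

39.9%


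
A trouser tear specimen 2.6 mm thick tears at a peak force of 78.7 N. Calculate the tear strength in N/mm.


Tear strength = force / thickness
= 78.7 / 2.6
= 30.27 N/mm

30.27 N/mm


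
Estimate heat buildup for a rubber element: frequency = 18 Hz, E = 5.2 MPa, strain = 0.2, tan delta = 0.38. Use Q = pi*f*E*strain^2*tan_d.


Q = pi * f * E * strain^2 * tan_d
= pi * 18 * 5.2 * 0.2^2 * 0.38
= pi * 18 * 5.2 * 0.0400 * 0.38
= 4.4696

Q = 4.4696


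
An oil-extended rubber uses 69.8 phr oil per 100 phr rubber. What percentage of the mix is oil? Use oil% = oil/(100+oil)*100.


Oil % = oil / (100 + oil) * 100
= 69.8 / (100 + 69.8) * 100
= 69.8 / 169.8 * 100
= 41.11%

41.11%


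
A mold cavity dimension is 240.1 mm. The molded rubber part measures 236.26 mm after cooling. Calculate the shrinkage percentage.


Shrinkage = (mold - part) / mold * 100
= (240.1 - 236.26) / 240.1 * 100
= 3.84 / 240.1 * 100
= 1.6%

1.6%


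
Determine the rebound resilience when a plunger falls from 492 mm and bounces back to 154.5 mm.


Resilience = h_rebound / h_drop * 100
= 154.5 / 492 * 100
= 31.4%

31.4%


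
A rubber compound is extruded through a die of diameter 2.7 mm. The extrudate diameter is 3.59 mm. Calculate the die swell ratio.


Die swell ratio = D_extrudate / D_die
= 3.59 / 2.7
= 1.33

Die swell = 1.33


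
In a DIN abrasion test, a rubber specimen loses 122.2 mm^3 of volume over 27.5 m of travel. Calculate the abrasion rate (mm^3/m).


Rate = volume_loss / distance
= 122.2 / 27.5
= 4.444 mm^3/m

4.444 mm^3/m


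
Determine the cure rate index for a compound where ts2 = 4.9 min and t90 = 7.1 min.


CRI = 100 / (t90 - ts2)
= 100 / (7.1 - 4.9)
= 100 / 2.2
= 45.45 min^-1

45.45 min^-1


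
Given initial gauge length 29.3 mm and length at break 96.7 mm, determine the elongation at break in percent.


Elongation = (Lf - L0) / L0 * 100
= (96.7 - 29.3) / 29.3 * 100
= 67.4 / 29.3 * 100
= 230.0%

230.0%


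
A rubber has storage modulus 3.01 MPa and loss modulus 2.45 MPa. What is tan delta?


tan delta = E'' / E'
= 2.45 / 3.01
= 0.814

tan delta = 0.814


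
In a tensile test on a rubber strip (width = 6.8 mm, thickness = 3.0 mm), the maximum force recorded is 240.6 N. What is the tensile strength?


Area = width * thickness = 6.8 * 3.0 = 20.4 mm^2
TS = force / area = 240.6 / 20.4 = 11.79 MPa

11.79 MPa


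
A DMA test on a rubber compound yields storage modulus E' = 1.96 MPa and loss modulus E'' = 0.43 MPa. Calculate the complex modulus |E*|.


|E*| = sqrt(E'^2 + E''^2)
= sqrt(1.96^2 + 0.43^2)
= sqrt(3.8416 + 0.1849)
= 2.007 MPa

2.007 MPa


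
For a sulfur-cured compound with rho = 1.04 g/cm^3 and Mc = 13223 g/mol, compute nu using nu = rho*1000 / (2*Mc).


nu = rho * 1000 / (2 * Mc)
nu = 1.04 * 1000 / (2 * 13223)
nu = 1040.0 / 26446
nu = 0.0393 mol/L

0.0393 mol/L


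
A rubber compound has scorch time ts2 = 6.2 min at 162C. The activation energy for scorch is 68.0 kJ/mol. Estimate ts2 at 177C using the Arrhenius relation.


Convert temperatures: T1 = 162 + 273.15 = 435.15 K, T2 = 177 + 273.15 = 450.15 K
ts2_new = 6.2 * exp(68000 / 8.314 * (1/450.15 - 1/435.15))
1/T2 - 1/T1 = -7.6576e-05
ts2_new = 3.31 min

3.31 min


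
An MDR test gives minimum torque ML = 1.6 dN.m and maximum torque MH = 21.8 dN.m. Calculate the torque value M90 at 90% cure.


M90 = ML + 0.9 * (MH - ML)
M90 = 1.6 + 0.9 * (21.8 - 1.6)
M90 = 1.6 + 0.9 * 20.2
M90 = 19.78 dN.m

19.78 dN.m


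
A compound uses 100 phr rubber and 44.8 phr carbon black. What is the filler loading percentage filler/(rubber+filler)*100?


Filler % = filler / (rubber + filler) * 100
= 44.8 / (100 + 44.8) * 100
= 44.8 / 144.8 * 100
= 30.94%

30.94%


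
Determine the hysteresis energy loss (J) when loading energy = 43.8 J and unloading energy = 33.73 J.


Hysteresis loss = loading - unloading
= 43.8 - 33.73
= 10.07 J

10.07 J


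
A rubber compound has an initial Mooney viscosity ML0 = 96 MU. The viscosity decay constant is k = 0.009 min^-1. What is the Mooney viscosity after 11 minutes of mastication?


ML = ML0 * exp(-k * t)
ML = 96 * exp(-0.009 * 11)
ML = 96 * 0.9057
ML = 86.95 MU

86.95 MU


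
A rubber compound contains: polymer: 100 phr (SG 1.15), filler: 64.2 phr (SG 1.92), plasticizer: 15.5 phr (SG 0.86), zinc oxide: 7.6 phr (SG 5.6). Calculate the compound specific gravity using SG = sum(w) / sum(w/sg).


Sum of weights = 187.3
Volume contributions:
  polymer: 100/1.15 = 86.9565
  filler: 64.2/1.92 = 33.4375
  plasticizer: 15.5/0.86 = 18.0233
  zinc oxide: 7.6/5.6 = 1.3571
Sum of volumes = 139.7744
SG = 187.3 / 139.7744 = 1.34

SG = 1.34


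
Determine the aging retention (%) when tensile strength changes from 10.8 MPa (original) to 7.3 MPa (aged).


Retention = aged / original * 100
= 7.3 / 10.8 * 100
= 67.6%

67.6%


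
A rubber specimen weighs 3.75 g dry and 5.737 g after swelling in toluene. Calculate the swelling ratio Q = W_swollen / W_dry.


Q = W_swollen / W_dry
Q = 5.737 / 3.75
Q = 1.53

Q = 1.53


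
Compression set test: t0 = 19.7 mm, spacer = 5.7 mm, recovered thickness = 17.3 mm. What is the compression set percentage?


CS = (t0 - recovered) / (t0 - ts) * 100
= (19.7 - 17.3) / (19.7 - 5.7) * 100
= 2.4 / 14.0 * 100
= 17.1%

17.1%


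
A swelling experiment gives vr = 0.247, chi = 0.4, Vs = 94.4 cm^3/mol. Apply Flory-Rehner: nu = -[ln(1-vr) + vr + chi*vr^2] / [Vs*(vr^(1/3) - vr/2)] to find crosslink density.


ln(1 - vr) = ln(1 - 0.247) = -0.2837
Numerator = -((-0.2837) + 0.247 + 0.4 * 0.247^2) = 0.0123
Denominator = 94.4 * (0.247^(1/3) - 0.247/2) = 47.5710
nu = 0.0123 / 47.5710 = 2.5828e-04 mol/cm^3

2.5828e-04 mol/cm^3


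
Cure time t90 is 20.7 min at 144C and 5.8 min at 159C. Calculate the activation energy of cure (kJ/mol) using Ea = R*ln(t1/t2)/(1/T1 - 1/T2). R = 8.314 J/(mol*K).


T1 = 417.15 K, T2 = 432.15 K
1/T1 - 1/T2 = 8.3208e-05
ln(t1/t2) = ln(20.7/5.8) = 1.2723
Ea = 8.314 * 1.2723 / 8.3208e-05 = 127123.7768 J/mol
Ea = 127.12 kJ/mol

127.12 kJ/mol


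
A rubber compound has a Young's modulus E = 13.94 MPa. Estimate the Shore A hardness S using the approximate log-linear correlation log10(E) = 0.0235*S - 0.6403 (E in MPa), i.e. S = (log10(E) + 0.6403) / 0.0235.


log10(E) = 0.0235*S - 0.6403  =>  S = (log10(E) + 0.6403) / 0.0235
log10(13.94) = 1.144263
S = (1.144263 + 0.6403) / 0.0235 = 1.784563 / 0.0235
S = 75.9

Shore A = 75.9


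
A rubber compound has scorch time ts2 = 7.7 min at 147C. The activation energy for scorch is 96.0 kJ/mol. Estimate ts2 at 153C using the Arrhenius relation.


Convert temperatures: T1 = 147 + 273.15 = 420.15 K, T2 = 153 + 273.15 = 426.15 K
ts2_new = 7.7 * exp(96000 / 8.314 * (1/426.15 - 1/420.15))
1/T2 - 1/T1 = -3.3511e-05
ts2_new = 5.23 min

5.23 min


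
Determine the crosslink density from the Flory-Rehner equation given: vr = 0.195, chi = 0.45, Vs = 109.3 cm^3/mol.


ln(1 - vr) = ln(1 - 0.195) = -0.2169
Numerator = -((-0.2169) + 0.195 + 0.45 * 0.195^2) = 0.0048
Denominator = 109.3 * (0.195^(1/3) - 0.195/2) = 52.7251
nu = 0.0048 / 52.7251 = 9.1071e-05 mol/cm^3

9.1071e-05 mol/cm^3


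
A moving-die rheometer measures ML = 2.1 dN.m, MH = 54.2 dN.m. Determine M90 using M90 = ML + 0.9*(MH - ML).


M90 = ML + 0.9 * (MH - ML)
M90 = 2.1 + 0.9 * (54.2 - 2.1)
M90 = 2.1 + 0.9 * 52.1
M90 = 48.99 dN.m

48.99 dN.m


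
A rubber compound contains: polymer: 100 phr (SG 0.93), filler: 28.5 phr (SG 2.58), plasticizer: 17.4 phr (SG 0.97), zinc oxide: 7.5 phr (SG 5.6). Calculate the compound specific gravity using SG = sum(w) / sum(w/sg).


Sum of weights = 153.4
Volume contributions:
  polymer: 100/0.93 = 107.5269
  filler: 28.5/2.58 = 11.0465
  plasticizer: 17.4/0.97 = 17.9381
  zinc oxide: 7.5/5.6 = 1.3393
Sum of volumes = 137.8508
SG = 153.4 / 137.8508 = 1.113

SG = 1.113


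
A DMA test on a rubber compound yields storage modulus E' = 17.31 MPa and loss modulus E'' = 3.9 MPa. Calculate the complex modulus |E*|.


|E*| = sqrt(E'^2 + E''^2)
= sqrt(17.31^2 + 3.9^2)
= sqrt(299.6361 + 15.2100)
= 17.744 MPa

17.744 MPa


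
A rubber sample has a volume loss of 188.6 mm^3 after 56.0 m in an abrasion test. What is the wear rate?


Rate = volume_loss / distance
= 188.6 / 56.0
= 3.368 mm^3/m

3.368 mm^3/m


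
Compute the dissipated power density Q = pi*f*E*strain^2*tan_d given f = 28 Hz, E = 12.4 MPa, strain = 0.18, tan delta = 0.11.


Q = pi * f * E * strain^2 * tan_d
= pi * 28 * 12.4 * 0.18^2 * 0.11
= pi * 28 * 12.4 * 0.0324 * 0.11
= 3.8875

Q = 3.8875


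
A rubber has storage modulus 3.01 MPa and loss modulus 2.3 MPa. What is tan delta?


tan delta = E'' / E'
= 2.3 / 3.01
= 0.7641

tan delta = 0.7641


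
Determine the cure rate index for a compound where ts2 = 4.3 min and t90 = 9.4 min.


CRI = 100 / (t90 - ts2)
= 100 / (9.4 - 4.3)
= 100 / 5.1
= 19.61 min^-1

19.61 min^-1


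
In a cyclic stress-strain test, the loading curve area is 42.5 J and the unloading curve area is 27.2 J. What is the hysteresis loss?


Hysteresis loss = loading - unloading
= 42.5 - 27.2
= 15.3 J

15.3 J


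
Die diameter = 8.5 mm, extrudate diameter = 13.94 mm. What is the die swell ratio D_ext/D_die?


Die swell ratio = D_extrudate / D_die
= 13.94 / 8.5
= 1.64

Die swell = 1.64


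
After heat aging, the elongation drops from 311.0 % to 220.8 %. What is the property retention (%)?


Retention = aged / original * 100
= 220.8 / 311.0 * 100
= 71.0%

71.0%


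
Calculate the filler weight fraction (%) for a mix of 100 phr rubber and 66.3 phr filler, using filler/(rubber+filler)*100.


Filler % = filler / (rubber + filler) * 100
= 66.3 / (100 + 66.3) * 100
= 66.3 / 166.3 * 100
= 39.87%

39.87%


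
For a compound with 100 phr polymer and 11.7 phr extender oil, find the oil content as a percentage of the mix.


Oil % = oil / (100 + oil) * 100
= 11.7 / (100 + 11.7) * 100
= 11.7 / 111.7 * 100
= 10.47%

10.47%


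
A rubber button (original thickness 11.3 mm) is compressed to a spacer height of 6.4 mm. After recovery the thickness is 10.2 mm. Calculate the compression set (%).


CS = (t0 - recovered) / (t0 - ts) * 100
= (11.3 - 10.2) / (11.3 - 6.4) * 100
= 1.1 / 4.9 * 100
= 22.4%

22.4%


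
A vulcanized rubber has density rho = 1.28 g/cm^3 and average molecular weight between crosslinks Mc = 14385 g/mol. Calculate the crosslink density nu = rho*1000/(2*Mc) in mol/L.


nu = rho * 1000 / (2 * Mc)
nu = 1.28 * 1000 / (2 * 14385)
nu = 1280.0 / 28770
nu = 0.0445 mol/L

0.0445 mol/L


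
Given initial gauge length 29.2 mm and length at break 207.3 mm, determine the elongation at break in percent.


Elongation = (Lf - L0) / L0 * 100
= (207.3 - 29.2) / 29.2 * 100
= 178.1 / 29.2 * 100
= 609.9%

609.9%


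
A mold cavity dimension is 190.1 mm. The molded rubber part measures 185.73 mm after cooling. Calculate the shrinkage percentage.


Shrinkage = (mold - part) / mold * 100
= (190.1 - 185.73) / 190.1 * 100
= 4.37 / 190.1 * 100
= 2.3%

2.3%


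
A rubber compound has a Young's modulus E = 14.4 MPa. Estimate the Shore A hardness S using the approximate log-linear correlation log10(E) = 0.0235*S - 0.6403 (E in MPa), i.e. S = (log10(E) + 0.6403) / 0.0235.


log10(E) = 0.0235*S - 0.6403  =>  S = (log10(E) + 0.6403) / 0.0235
log10(14.4) = 1.158362
S = (1.158362 + 0.6403) / 0.0235 = 1.798662 / 0.0235
S = 76.5

Shore A = 76.5


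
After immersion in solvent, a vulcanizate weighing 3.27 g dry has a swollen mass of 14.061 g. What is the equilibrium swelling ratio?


Q = W_swollen / W_dry
Q = 14.061 / 3.27
Q = 4.3

Q = 4.3


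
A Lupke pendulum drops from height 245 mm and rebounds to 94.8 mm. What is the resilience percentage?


Resilience = h_rebound / h_drop * 100
= 94.8 / 245 * 100
= 38.7%

38.7%


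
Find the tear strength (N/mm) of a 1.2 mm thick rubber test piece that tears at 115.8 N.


Tear strength = force / thickness
= 115.8 / 1.2
= 96.5 N/mm

96.5 N/mm


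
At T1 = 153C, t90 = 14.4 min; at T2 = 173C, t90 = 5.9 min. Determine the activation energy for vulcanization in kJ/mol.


T1 = 426.15 K, T2 = 446.15 K
1/T1 - 1/T2 = 1.0519e-04
ln(t1/t2) = ln(14.4/5.9) = 0.8923
Ea = 8.314 * 0.8923 / 1.0519e-04 = 70521.6648 J/mol
Ea = 70.52 kJ/mol

70.52 kJ/mol


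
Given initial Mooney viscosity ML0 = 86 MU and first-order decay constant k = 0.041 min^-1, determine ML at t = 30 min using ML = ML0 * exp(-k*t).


ML = ML0 * exp(-k * t)
ML = 86 * exp(-0.041 * 30)
ML = 86 * 0.2923
ML = 25.14 MU

25.14 MU


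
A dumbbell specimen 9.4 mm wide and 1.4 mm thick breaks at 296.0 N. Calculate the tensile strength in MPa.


Area = width * thickness = 9.4 * 1.4 = 13.16 mm^2
TS = force / area = 296.0 / 13.16 = 22.49 MPa

22.49 MPa


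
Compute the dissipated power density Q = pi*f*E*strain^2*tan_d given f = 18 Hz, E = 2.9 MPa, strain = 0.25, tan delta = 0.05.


Q = pi * f * E * strain^2 * tan_d
= pi * 18 * 2.9 * 0.25^2 * 0.05
= pi * 18 * 2.9 * 0.0625 * 0.05
= 0.5125

Q = 0.5125


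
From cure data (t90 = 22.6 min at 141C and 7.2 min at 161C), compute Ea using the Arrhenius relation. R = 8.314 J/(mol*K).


T1 = 414.15 K, T2 = 434.15 K
1/T1 - 1/T2 = 1.1123e-04
ln(t1/t2) = ln(22.6/7.2) = 1.1439
Ea = 8.314 * 1.1439 / 1.1123e-04 = 85497.5639 J/mol
Ea = 85.5 kJ/mol

85.5 kJ/mol


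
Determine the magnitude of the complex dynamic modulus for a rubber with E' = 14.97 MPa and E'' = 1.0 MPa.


|E*| = sqrt(E'^2 + E''^2)
= sqrt(14.97^2 + 1.0^2)
= sqrt(224.1009 + 1.0000)
= 15.003 MPa

15.003 MPa


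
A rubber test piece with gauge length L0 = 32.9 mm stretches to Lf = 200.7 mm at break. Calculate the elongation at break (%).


Elongation = (Lf - L0) / L0 * 100
= (200.7 - 32.9) / 32.9 * 100
= 167.8 / 32.9 * 100
= 510.0%

510.0%


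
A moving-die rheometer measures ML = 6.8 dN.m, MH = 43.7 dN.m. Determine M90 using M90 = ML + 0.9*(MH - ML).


M90 = ML + 0.9 * (MH - ML)
M90 = 6.8 + 0.9 * (43.7 - 6.8)
M90 = 6.8 + 0.9 * 36.9
M90 = 40.01 dN.m

40.01 dN.m


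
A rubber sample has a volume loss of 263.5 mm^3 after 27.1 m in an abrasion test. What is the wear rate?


Rate = volume_loss / distance
= 263.5 / 27.1
= 9.723 mm^3/m

9.723 mm^3/m


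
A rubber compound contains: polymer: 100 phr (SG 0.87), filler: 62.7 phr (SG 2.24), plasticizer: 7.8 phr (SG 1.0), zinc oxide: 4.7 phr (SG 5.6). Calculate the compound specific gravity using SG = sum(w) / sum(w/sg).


Sum of weights = 175.2
Volume contributions:
  polymer: 100/0.87 = 114.9425
  filler: 62.7/2.24 = 27.9911
  plasticizer: 7.8/1.0 = 7.8000
  zinc oxide: 4.7/5.6 = 0.8393
Sum of volumes = 151.5729
SG = 175.2 / 151.5729 = 1.156

SG = 1.156


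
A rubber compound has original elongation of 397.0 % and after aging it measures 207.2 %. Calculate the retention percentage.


Retention = aged / original * 100
= 207.2 / 397.0 * 100
= 52.2%

52.2%


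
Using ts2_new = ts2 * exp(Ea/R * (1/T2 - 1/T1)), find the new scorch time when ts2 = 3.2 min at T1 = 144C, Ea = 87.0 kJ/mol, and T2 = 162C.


Convert temperatures: T1 = 144 + 273.15 = 417.15 K, T2 = 162 + 273.15 = 435.15 K
ts2_new = 3.2 * exp(87000 / 8.314 * (1/435.15 - 1/417.15))
1/T2 - 1/T1 = -9.9161e-05
ts2_new = 1.13 min

1.13 min


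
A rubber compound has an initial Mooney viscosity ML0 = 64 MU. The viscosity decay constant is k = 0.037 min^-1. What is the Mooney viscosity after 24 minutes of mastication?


ML = ML0 * exp(-k * t)
ML = 64 * exp(-0.037 * 24)
ML = 64 * 0.4115
ML = 26.33 MU

26.33 MU


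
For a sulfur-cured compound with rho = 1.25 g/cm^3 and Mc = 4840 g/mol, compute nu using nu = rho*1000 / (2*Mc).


nu = rho * 1000 / (2 * Mc)
nu = 1.25 * 1000 / (2 * 4840)
nu = 1250.0 / 9680
nu = 0.1291 mol/L

0.1291 mol/L


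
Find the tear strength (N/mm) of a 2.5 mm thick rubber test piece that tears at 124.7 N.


Tear strength = force / thickness
= 124.7 / 2.5
= 49.88 N/mm

49.88 N/mm


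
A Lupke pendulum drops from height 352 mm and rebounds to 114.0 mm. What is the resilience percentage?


Resilience = h_rebound / h_drop * 100
= 114.0 / 352 * 100
= 32.4%

32.4%


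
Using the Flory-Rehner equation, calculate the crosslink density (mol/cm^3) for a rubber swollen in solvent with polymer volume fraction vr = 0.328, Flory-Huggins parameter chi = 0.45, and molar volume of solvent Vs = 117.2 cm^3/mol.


ln(1 - vr) = ln(1 - 0.328) = -0.3975
Numerator = -((-0.3975) + 0.328 + 0.45 * 0.328^2) = 0.0211
Denominator = 117.2 * (0.328^(1/3) - 0.328/2) = 61.6054
nu = 0.0211 / 61.6054 = 3.4224e-04 mol/cm^3

3.4224e-04 mol/cm^3


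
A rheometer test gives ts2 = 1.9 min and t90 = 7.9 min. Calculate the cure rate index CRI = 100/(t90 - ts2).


CRI = 100 / (t90 - ts2)
= 100 / (7.9 - 1.9)
= 100 / 6.0
= 16.67 min^-1

16.67 min^-1


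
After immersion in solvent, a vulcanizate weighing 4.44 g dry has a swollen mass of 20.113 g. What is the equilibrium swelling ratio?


Q = W_swollen / W_dry
Q = 20.113 / 4.44
Q = 4.53

Q = 4.53


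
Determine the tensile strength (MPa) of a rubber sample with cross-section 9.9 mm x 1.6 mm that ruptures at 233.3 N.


Area = width * thickness = 9.9 * 1.6 = 15.84 mm^2
TS = force / area = 233.3 / 15.84 = 14.73 MPa

14.73 MPa


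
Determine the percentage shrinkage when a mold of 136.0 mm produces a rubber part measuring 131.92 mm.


Shrinkage = (mold - part) / mold * 100
= (136.0 - 131.92) / 136.0 * 100
= 4.08 / 136.0 * 100
= 3.0%

3.0%


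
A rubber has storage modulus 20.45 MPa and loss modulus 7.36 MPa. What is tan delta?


tan delta = E'' / E'
= 7.36 / 20.45
= 0.3599

tan delta = 0.3599


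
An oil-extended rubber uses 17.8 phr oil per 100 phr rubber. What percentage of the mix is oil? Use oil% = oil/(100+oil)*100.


Oil % = oil / (100 + oil) * 100
= 17.8 / (100 + 17.8) * 100
= 17.8 / 117.8 * 100
= 15.11%

15.11%


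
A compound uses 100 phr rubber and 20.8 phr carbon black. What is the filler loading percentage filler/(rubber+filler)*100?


Filler % = filler / (rubber + filler) * 100
= 20.8 / (100 + 20.8) * 100
= 20.8 / 120.8 * 100
= 17.22%

17.22%


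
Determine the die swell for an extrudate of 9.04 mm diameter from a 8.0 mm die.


Die swell ratio = D_extrudate / D_die
= 9.04 / 8.0
= 1.13

Die swell = 1.13


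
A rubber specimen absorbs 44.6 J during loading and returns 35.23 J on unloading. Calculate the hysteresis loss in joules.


Hysteresis loss = loading - unloading
= 44.6 - 35.23
= 9.37 J

9.37 J


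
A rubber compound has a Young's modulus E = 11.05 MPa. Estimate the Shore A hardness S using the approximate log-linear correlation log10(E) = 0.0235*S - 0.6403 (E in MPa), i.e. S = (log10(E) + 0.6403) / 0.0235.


log10(E) = 0.0235*S - 0.6403  =>  S = (log10(E) + 0.6403) / 0.0235
log10(11.05) = 1.043362
S = (1.043362 + 0.6403) / 0.0235 = 1.683662 / 0.0235
S = 71.6

Shore A = 71.6


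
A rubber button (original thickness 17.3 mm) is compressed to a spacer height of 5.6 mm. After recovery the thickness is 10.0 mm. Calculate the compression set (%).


CS = (t0 - recovered) / (t0 - ts) * 100
= (17.3 - 10.0) / (17.3 - 5.6) * 100
= 7.3 / 11.7 * 100
= 62.4%

62.4%


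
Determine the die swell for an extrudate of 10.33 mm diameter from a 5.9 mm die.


Die swell ratio = D_extrudate / D_die
= 10.33 / 5.9
= 1.751

Die swell = 1.751


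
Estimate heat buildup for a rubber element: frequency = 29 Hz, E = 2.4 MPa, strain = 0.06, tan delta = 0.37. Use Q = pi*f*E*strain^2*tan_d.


Q = pi * f * E * strain^2 * tan_d
= pi * 29 * 2.4 * 0.06^2 * 0.37
= pi * 29 * 2.4 * 0.0036 * 0.37
= 0.2912

Q = 0.2912


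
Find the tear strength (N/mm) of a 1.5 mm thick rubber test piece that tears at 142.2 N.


Tear strength = force / thickness
= 142.2 / 1.5
= 94.8 N/mm

94.8 N/mm


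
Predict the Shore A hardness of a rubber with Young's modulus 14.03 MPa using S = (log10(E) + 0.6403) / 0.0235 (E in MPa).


log10(E) = 0.0235*S - 0.6403  =>  S = (log10(E) + 0.6403) / 0.0235
log10(14.03) = 1.147058
S = (1.147058 + 0.6403) / 0.0235 = 1.787358 / 0.0235
S = 76.1

Shore A = 76.1


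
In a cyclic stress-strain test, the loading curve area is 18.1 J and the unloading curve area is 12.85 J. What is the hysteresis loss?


Hysteresis loss = loading - unloading
= 18.1 - 12.85
= 5.25 J

5.25 J


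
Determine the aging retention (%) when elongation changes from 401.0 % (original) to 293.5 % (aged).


Retention = aged / original * 100
= 293.5 / 401.0 * 100
= 73.2%

73.2%


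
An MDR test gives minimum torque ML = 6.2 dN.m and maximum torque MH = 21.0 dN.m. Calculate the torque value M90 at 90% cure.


M90 = ML + 0.9 * (MH - ML)
M90 = 6.2 + 0.9 * (21.0 - 6.2)
M90 = 6.2 + 0.9 * 14.8
M90 = 19.52 dN.m

19.52 dN.m


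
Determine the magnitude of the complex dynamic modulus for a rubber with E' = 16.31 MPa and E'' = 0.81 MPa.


|E*| = sqrt(E'^2 + E''^2)
= sqrt(16.31^2 + 0.81^2)
= sqrt(266.0161 + 0.6561)
= 16.33 MPa

16.33 MPa


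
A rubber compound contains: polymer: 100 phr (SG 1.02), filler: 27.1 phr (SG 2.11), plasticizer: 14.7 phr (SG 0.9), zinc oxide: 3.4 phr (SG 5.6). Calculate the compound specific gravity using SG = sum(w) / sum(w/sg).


Sum of weights = 145.2
Volume contributions:
  polymer: 100/1.02 = 98.0392
  filler: 27.1/2.11 = 12.8436
  plasticizer: 14.7/0.9 = 16.3333
  zinc oxide: 3.4/5.6 = 0.6071
Sum of volumes = 127.8233
SG = 145.2 / 127.8233 = 1.136

SG = 1.136


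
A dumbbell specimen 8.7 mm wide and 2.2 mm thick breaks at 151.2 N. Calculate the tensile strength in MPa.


Area = width * thickness = 8.7 * 2.2 = 19.14 mm^2
TS = force / area = 151.2 / 19.14 = 7.9 MPa

7.9 MPa


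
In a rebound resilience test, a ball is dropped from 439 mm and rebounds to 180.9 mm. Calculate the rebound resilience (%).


Resilience = h_rebound / h_drop * 100
= 180.9 / 439 * 100
= 41.2%

41.2%


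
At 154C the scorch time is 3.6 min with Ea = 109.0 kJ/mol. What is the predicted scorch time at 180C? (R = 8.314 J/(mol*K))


Convert temperatures: T1 = 154 + 273.15 = 427.15 K, T2 = 180 + 273.15 = 453.15 K
ts2_new = 3.6 * exp(109000 / 8.314 * (1/453.15 - 1/427.15))
1/T2 - 1/T1 = -1.3432e-04
ts2_new = 0.62 min

0.62 min


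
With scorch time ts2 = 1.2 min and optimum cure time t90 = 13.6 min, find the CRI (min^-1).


CRI = 100 / (t90 - ts2)
= 100 / (13.6 - 1.2)
= 100 / 12.4
= 8.06 min^-1

8.06 min^-1


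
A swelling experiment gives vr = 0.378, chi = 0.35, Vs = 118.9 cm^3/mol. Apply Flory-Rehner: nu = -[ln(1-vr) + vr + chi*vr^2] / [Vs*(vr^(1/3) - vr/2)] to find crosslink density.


ln(1 - vr) = ln(1 - 0.378) = -0.4748
Numerator = -((-0.4748) + 0.378 + 0.35 * 0.378^2) = 0.0468
Denominator = 118.9 * (0.378^(1/3) - 0.378/2) = 63.4977
nu = 0.0468 / 63.4977 = 7.3713e-04 mol/cm^3

7.3713e-04 mol/cm^3


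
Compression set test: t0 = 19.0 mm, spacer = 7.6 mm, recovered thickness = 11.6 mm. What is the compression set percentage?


CS = (t0 - recovered) / (t0 - ts) * 100
= (19.0 - 11.6) / (19.0 - 7.6) * 100
= 7.4 / 11.4 * 100
= 64.9%

64.9%


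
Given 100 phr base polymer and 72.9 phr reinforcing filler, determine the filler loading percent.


Filler % = filler / (rubber + filler) * 100
= 72.9 / (100 + 72.9) * 100
= 72.9 / 172.9 * 100
= 42.16%

42.16%


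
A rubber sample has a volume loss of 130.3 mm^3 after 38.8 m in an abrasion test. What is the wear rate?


Rate = volume_loss / distance
= 130.3 / 38.8
= 3.358 mm^3/m

3.358 mm^3/m


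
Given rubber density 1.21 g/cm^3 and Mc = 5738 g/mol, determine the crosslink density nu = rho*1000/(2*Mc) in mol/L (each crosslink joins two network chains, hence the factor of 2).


nu = rho * 1000 / (2 * Mc)
nu = 1.21 * 1000 / (2 * 5738)
nu = 1210.0 / 11476
nu = 0.1054 mol/L

0.1054 mol/L


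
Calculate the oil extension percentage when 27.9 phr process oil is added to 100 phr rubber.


Oil % = oil / (100 + oil) * 100
= 27.9 / (100 + 27.9) * 100
= 27.9 / 127.9 * 100
= 21.81%

21.81%


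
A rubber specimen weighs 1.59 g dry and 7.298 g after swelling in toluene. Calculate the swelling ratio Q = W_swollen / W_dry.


Q = W_swollen / W_dry
Q = 7.298 / 1.59
Q = 4.59

Q = 4.59


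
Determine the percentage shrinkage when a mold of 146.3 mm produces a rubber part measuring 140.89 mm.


Shrinkage = (mold - part) / mold * 100
= (146.3 - 140.89) / 146.3 * 100
= 5.41 / 146.3 * 100
= 3.7%

3.7%


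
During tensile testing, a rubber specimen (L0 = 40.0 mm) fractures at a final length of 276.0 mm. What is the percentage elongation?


Elongation = (Lf - L0) / L0 * 100
= (276.0 - 40.0) / 40.0 * 100
= 236.0 / 40.0 * 100
= 590.0%

590.0%


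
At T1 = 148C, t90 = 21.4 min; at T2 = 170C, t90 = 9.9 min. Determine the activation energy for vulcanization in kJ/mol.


T1 = 421.15 K, T2 = 443.15 K
1/T1 - 1/T2 = 1.1788e-04
ln(t1/t2) = ln(21.4/9.9) = 0.7709
Ea = 8.314 * 0.7709 / 1.1788e-04 = 54368.6123 J/mol
Ea = 54.37 kJ/mol

54.37 kJ/mol


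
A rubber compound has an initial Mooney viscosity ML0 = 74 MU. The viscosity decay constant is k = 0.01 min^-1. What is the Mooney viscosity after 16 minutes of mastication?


ML = ML0 * exp(-k * t)
ML = 74 * exp(-0.01 * 16)
ML = 74 * 0.8521
ML = 63.06 MU

63.06 MU


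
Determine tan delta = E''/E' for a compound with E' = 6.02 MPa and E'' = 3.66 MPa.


tan delta = E'' / E'
= 3.66 / 6.02
= 0.608

tan delta = 0.608


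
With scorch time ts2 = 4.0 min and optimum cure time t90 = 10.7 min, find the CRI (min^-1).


CRI = 100 / (t90 - ts2)
= 100 / (10.7 - 4.0)
= 100 / 6.7
= 14.93 min^-1

14.93 min^-1


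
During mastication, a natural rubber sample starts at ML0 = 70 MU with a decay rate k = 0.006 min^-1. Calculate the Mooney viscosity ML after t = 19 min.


ML = ML0 * exp(-k * t)
ML = 70 * exp(-0.006 * 19)
ML = 70 * 0.8923
ML = 62.46 MU

62.46 MU


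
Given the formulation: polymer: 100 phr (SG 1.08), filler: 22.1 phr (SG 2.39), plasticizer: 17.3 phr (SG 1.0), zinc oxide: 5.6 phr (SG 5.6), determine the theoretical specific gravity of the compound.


Sum of weights = 145.0
Volume contributions:
  polymer: 100/1.08 = 92.5926
  filler: 22.1/2.39 = 9.2469
  plasticizer: 17.3/1.0 = 17.3000
  zinc oxide: 5.6/5.6 = 1.0000
Sum of volumes = 120.1395
SG = 145.0 / 120.1395 = 1.207

SG = 1.207


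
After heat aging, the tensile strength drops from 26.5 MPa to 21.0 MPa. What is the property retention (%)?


Retention = aged / original * 100
= 21.0 / 26.5 * 100
= 79.2%

79.2%


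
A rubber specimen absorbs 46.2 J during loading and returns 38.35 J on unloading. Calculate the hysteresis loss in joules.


Hysteresis loss = loading - unloading
= 46.2 - 38.35
= 7.85 J

7.85 J


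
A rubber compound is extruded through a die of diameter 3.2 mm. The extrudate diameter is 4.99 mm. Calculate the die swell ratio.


Die swell ratio = D_extrudate / D_die
= 4.99 / 3.2
= 1.559

Die swell = 1.559


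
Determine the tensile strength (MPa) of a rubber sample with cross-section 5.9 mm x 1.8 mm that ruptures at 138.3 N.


Area = width * thickness = 5.9 * 1.8 = 10.62 mm^2
TS = force / area = 138.3 / 10.62 = 13.02 MPa

13.02 MPa


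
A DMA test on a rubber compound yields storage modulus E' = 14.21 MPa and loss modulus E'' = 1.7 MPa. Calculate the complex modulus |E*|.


|E*| = sqrt(E'^2 + E''^2)
= sqrt(14.21^2 + 1.7^2)
= sqrt(201.9241 + 2.8900)
= 14.311 MPa

14.311 MPa


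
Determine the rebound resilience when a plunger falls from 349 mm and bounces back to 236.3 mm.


Resilience = h_rebound / h_drop * 100
= 236.3 / 349 * 100
= 67.7%

67.7%


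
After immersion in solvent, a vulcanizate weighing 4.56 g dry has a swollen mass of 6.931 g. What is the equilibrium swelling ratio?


Q = W_swollen / W_dry
Q = 6.931 / 4.56
Q = 1.52

Q = 1.52


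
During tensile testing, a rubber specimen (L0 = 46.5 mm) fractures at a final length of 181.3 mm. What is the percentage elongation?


Elongation = (Lf - L0) / L0 * 100
= (181.3 - 46.5) / 46.5 * 100
= 134.8 / 46.5 * 100
= 289.9%

289.9%


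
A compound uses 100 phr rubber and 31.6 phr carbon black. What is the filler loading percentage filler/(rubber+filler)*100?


Filler % = filler / (rubber + filler) * 100
= 31.6 / (100 + 31.6) * 100
= 31.6 / 131.6 * 100
= 24.01%

24.01%


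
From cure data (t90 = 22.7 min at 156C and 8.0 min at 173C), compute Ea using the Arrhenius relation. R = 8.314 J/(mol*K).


T1 = 429.15 K, T2 = 446.15 K
1/T1 - 1/T2 = 8.8789e-05
ln(t1/t2) = ln(22.7/8.0) = 1.0429
Ea = 8.314 * 1.0429 / 8.8789e-05 = 97657.0312 J/mol
Ea = 97.66 kJ/mol

97.66 kJ/mol


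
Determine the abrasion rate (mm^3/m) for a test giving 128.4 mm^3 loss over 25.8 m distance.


Rate = volume_loss / distance
= 128.4 / 25.8
= 4.977 mm^3/m

4.977 mm^3/m


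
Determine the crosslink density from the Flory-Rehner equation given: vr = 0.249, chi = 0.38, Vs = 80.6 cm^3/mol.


ln(1 - vr) = ln(1 - 0.249) = -0.2863
Numerator = -((-0.2863) + 0.249 + 0.38 * 0.249^2) = 0.0138
Denominator = 80.6 * (0.249^(1/3) - 0.249/2) = 40.6723
nu = 0.0138 / 40.6723 = 3.3903e-04 mol/cm^3

3.3903e-04 mol/cm^3


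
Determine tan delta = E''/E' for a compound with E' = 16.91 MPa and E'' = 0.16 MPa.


tan delta = E'' / E'
= 0.16 / 16.91
= 0.0095

tan delta = 0.0095


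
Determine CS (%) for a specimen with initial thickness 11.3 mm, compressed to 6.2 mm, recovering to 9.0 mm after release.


CS = (t0 - recovered) / (t0 - ts) * 100
= (11.3 - 9.0) / (11.3 - 6.2) * 100
= 2.3 / 5.1 * 100
= 45.1%

45.1%


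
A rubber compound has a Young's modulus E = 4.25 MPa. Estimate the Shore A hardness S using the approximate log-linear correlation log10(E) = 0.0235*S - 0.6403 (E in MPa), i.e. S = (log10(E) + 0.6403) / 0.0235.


log10(E) = 0.0235*S - 0.6403  =>  S = (log10(E) + 0.6403) / 0.0235
log10(4.25) = 0.628389
S = (0.628389 + 0.6403) / 0.0235 = 1.268689 / 0.0235
S = 54.0

Shore A = 54.0


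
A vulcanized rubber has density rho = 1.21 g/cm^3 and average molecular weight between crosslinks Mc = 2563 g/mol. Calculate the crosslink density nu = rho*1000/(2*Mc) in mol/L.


nu = rho * 1000 / (2 * Mc)
nu = 1.21 * 1000 / (2 * 2563)
nu = 1210.0 / 5126
nu = 0.2361 mol/L

0.2361 mol/L


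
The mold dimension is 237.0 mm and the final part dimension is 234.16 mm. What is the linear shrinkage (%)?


Shrinkage = (mold - part) / mold * 100
= (237.0 - 234.16) / 237.0 * 100
= 2.84 / 237.0 * 100
= 1.2%

1.2%


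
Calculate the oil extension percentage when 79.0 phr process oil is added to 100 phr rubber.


Oil % = oil / (100 + oil) * 100
= 79.0 / (100 + 79.0) * 100
= 79.0 / 179.0 * 100
= 44.13%

44.13%


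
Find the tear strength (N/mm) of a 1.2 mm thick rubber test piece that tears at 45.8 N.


Tear strength = force / thickness
= 45.8 / 1.2
= 38.17 N/mm

38.17 N/mm


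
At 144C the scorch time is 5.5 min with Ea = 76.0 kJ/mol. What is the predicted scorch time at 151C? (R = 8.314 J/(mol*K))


Convert temperatures: T1 = 144 + 273.15 = 417.15 K, T2 = 151 + 273.15 = 424.15 K
ts2_new = 5.5 * exp(76000 / 8.314 * (1/424.15 - 1/417.15))
1/T2 - 1/T1 = -3.9563e-05
ts2_new = 3.83 min

3.83 min
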